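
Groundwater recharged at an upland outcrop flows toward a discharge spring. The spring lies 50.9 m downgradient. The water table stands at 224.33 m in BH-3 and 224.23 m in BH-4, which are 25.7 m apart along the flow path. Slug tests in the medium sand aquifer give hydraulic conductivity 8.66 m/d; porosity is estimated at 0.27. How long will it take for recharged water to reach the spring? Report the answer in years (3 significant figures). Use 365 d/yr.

Hydraulic gradient i = (224.33 − 224.23) / 25.7 = 0.10 / 25.7 = 0.003891
q = Ki = 8.66 × 0.003891 = 0.03370 m/d
v_s = q/n_e = 0.03370/0.27 = 0.1248 m/d
t = L / v = 50.9 / 0.1248 = 407.8 d
   = 407.8 / 365 = 1.12 yr

1.12 years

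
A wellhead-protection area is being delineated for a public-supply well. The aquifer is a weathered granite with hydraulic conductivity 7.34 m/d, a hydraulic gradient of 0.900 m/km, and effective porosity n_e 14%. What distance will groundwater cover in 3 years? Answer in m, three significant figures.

Specific discharge q = 7.34 × 9.0e-4 = 0.006606 m/d
Seepage velocity v = q / n = 0.006606 / 0.14 = 0.04719 m/d
T = 3 yr × 365 = 1095 d
L = v × T = 0.04719 × 1095 = 51.67 m

51.7 m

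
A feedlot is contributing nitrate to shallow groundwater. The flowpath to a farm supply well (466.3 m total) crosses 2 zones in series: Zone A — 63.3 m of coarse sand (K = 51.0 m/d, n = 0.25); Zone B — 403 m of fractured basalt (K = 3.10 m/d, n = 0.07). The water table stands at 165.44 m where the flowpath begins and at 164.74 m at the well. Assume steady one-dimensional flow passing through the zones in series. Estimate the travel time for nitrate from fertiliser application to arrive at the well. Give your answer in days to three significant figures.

Total head drop ΔH = 165.44 − 164.74 = 0.70 m
Steady 1-D flow in series ⇒ the Darcy flux q is identical in every zone and the zone head losses add (resistances L/K in series).
Σ(L/K) = 63.3/51.0 + 403/3.10 = 1.241 + 130.0 = 131.2 d
q = ΔH / Σ(L/K) = 0.70 / 131.2 = 0.005334 m/d (same in every zone)
Zone A: v = q/n = 0.005334/0.25 = 0.02133 m/d → t_A = 63.3/0.02133 = 2967 d
Zone B: v = q/n = 0.005334/0.07 = 0.07620 m/d → t_B = 403/0.07620 = 5289 d
Total t = 2967 + 5289 = 8256 d

8260 days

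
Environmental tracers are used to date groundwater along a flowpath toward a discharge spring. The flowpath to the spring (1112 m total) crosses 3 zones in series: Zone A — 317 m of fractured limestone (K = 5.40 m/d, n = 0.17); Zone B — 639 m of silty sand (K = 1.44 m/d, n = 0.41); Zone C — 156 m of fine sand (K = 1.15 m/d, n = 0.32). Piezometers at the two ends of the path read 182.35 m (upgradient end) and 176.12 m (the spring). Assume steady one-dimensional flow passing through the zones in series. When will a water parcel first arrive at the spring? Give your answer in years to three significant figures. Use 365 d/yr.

Total head drop ΔH = 182.35 − 176.12 = 6.23 m
Steady 1-D flow in series ⇒ the Darcy flux q is identical in every zone and the zone head losses add (resistances L/K in series).
Σ(L/K) = 317/5.40 + 639/1.44 + 156/1.15 = 58.70 + 443.8 + 135.7 = 638.1 d
q = ΔH / Σ(L/K) = 6.23 / 638.1 = 0.009763 m/d (same in every zone)
Zone A: v = q/n = 0.009763/0.17 = 0.05743 m/d → t_A = 317/0.05743 = 5520 d
Zone B: v = q/n = 0.009763/0.41 = 0.02381 m/d → t_B = 639/0.02381 = 26830 d
Zone C: v = q/n = 0.009763/0.32 = 0.03051 m/d → t_C = 156/0.03051 = 5113 d
Total t = 5520 + 26830 + 5113 = 37470 d
   = 37470 / 365 = 103 yr

103 years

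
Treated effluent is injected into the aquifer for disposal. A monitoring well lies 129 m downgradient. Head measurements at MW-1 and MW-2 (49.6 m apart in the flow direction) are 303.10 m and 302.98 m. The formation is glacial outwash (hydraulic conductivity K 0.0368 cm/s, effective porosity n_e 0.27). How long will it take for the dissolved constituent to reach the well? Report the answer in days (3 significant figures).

Hydraulic gradient i = (303.10 − 302.98) / 49.6 = 0.12 / 49.6 = 0.002419
K = 0.0368 cm/s × 864 = 31.80 m/d
Darcy flux q = K·i = 31.80 × 0.002419 = 0.07692 m/d
Seepage velocity v = q / n = 0.07692 / 0.27 = 0.2849 m/d
t = L / v = 129 / 0.2849 = 452.8 d

453 days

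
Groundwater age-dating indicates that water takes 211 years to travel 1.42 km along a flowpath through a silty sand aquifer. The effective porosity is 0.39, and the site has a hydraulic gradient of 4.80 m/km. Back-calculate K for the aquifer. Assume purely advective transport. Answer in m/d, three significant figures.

1.50 m/d

t = 211 years = 77020 d
L = 1.42 km = 1420 m
v = L / t = 1420 / 77020 = 0.01844 m/d
K = v · n / i = 0.01844 × 0.39 / 0.0048 = 1.50 m/d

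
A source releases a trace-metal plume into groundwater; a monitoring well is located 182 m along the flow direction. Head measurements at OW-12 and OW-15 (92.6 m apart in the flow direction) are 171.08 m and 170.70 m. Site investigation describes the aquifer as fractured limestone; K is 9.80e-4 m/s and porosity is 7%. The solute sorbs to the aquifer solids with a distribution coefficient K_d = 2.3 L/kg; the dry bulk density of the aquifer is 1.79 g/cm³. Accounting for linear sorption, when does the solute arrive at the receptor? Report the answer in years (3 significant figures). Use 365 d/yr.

6.01 years

Hydraulic gradient i = (171.08 − 170.70) / 92.6 = 0.38 / 92.6 = 0.004104
K = 9.80e-4 m/s × 86400 s/d = 84.67 m/d
Darcy flux q = K·i = 84.67 × 0.004104 = 0.3475 m/d
v = Ki/n = 84.67·0.004104/0.07 = 4.964 m/d
Retardation R = 1 + ρ_b·K_d/n = 1 + 1.79×2.3/0.07 = 59.81
Contaminant velocity v_c = v/R = 4.964/59.81 = 0.08299 m/d
t = L/v_c = 182/0.08299 = 2193 d
   = 2193/365 = 6.01 yr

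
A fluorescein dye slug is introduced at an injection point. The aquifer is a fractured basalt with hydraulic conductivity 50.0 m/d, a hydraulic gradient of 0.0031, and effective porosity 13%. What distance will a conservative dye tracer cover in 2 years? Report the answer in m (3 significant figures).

Darcy flux q = K·i = 50.0 × 0.0031 = 0.1550 m/d
Seepage velocity v = q / n = 0.1550 / 0.13 = 1.192 m/d
T = 2 yr × 365 = 730 d
L = v × T = 1.192 × 730 = 870.4 m

870 m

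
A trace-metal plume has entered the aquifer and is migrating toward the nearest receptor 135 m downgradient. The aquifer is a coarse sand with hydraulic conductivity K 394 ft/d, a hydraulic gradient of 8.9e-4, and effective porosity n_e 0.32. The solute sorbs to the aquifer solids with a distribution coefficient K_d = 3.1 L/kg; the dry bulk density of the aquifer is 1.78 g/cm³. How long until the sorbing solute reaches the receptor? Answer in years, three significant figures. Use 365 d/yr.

K = 394 ft/d × 0.3048 = 120.1 m/d
Specific discharge q = 120.1 × 8.9e-4 = 0.1069 m/d
Seepage velocity v = q / n = 0.1069 / 0.32 = 0.3340 m/d
Retardation R = 1 + ρ_b·K_d/n = 1 + 1.78×3.1/0.32 = 18.24
Contaminant velocity v_c = v/R = 0.3340/18.24 = 0.01831 m/d
t = L/v_c = 135/0.01831 = 7374 d
   = 7374/365 = 20.2 yr

20.2 years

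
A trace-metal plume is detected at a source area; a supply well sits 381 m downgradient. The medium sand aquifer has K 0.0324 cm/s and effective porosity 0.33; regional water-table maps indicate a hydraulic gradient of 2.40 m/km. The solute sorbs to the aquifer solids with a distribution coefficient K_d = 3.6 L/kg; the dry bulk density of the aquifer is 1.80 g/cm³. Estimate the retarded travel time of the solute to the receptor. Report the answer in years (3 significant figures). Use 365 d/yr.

106 years

K = 0.0324 cm/s × 864 = 27.99 m/d
Darcy flux q = K·i = 27.99 × 0.0024 = 0.06718 m/d
Average linear velocity = 0.06718 / 0.33 = 0.2036 m/d
Retardation R = 1 + ρ_b·K_d/n = 1 + 1.80×3.6/0.33 = 20.64
Contaminant velocity v_c = v/R = 0.2036/20.64 = 0.009866 m/d
t = L/v_c = 381/0.009866 = 38620 d
   = 38620/365 = 106 yr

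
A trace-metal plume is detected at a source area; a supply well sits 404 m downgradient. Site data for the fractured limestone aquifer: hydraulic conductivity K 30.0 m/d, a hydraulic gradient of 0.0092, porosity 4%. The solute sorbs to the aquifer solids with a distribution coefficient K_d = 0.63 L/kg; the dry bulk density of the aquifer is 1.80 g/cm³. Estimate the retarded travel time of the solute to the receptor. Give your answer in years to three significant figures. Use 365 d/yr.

Specific discharge q = 30.0 × 0.0092 = 0.2760 m/d
v = Ki/n = 30.0·0.0092/0.04 = 6.900 m/d
Retardation R = 1 + ρ_b·K_d/n = 1 + 1.80×0.63/0.04 = 29.35
Contaminant velocity v_c = v/R = 6.900/29.35 = 0.2351 m/d
t = L/v_c = 404/0.2351 = 1718 d
   = 1718/365 = 4.71 yr

4.71 years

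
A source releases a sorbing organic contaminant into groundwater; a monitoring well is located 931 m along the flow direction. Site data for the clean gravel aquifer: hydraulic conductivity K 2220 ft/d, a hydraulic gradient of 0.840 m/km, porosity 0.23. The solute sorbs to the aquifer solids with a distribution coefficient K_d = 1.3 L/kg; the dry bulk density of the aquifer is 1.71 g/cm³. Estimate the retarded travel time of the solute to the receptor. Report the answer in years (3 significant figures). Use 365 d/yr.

11.0 years

K = 2220 ft/d × 0.3048 = 676.7 m/d
Darcy flux q = K·i = 676.7 × 8.4e-4 = 0.5684 m/d
v = Ki/n = 676.7·8.4e-4/0.23 = 2.471 m/d
Retardation R = 1 + ρ_b·K_d/n = 1 + 1.71×1.3/0.23 = 10.67
Contaminant velocity v_c = v/R = 2.471/10.67 = 0.2317 m/d
t = L/v_c = 931/0.2317 = 4018 d
   = 4018/365 = 11.0 yr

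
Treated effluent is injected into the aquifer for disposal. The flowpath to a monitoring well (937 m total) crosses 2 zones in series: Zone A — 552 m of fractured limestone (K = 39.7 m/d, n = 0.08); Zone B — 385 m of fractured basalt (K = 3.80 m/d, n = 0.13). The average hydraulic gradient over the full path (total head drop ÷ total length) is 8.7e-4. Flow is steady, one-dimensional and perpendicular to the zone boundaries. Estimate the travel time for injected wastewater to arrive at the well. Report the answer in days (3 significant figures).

13300 days

For zones in series the flux q is common to all zones; the equivalent conductivity is the harmonic (thickness-weighted) mean, K_eq = L_total / Σ(L_j/K_j).
Σ(L/K) = 552/39.7 + 385/3.80 = 13.90 + 101.3 = 115.2 d
K_eq = L_total / Σ(L/K) = 937 / 115.2 = 8.132 m/d
q = K_eq · i = 8.132 × 8.7e-4 = 0.007075 m/d (same in every zone)
Zone A: v = q/n = 0.007075/0.08 = 0.08844 m/d → t_A = 552/0.08844 = 6242 d
Zone B: v = q/n = 0.007075/0.13 = 0.05442 m/d → t_B = 385/0.05442 = 7074 d
Total t = 6242 + 7074 = 13320 d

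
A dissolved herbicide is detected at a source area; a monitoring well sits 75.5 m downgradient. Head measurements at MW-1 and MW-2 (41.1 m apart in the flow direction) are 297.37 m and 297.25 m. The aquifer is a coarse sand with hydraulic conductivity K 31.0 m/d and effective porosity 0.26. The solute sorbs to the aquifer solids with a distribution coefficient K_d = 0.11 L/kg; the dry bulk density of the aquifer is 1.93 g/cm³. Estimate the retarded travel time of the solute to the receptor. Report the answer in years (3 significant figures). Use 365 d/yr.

1.08 years

Hydraulic gradient i = (297.37 − 297.25) / 41.1 = 0.12 / 41.1 = 0.002920
Darcy flux q = K·i = 31.0 × 0.002920 = 0.09051 m/d
Seepage velocity v = q / n = 0.09051 / 0.26 = 0.3481 m/d
Retardation R = 1 + ρ_b·K_d/n = 1 + 1.93×0.11/0.26 = 1.817
Contaminant velocity v_c = v/R = 0.3481/1.817 = 0.1916 m/d
t = L/v_c = 75.5/0.1916 = 394.0 d
   = 394.0/365 = 1.08 yr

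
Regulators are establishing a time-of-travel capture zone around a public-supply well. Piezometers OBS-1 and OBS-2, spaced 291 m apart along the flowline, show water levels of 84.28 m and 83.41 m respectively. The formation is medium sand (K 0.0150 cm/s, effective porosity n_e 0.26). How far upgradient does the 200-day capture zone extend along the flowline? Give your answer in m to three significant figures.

Hydraulic gradient i = (84.28 − 83.41) / 291 = 0.87 / 291 = 0.002990
K = 0.0150 cm/s × 864 = 12.96 m/d
Specific discharge q = 12.96 × 0.002990 = 0.03875 m/d
v_s = q/n_e = 0.03875/0.26 = 0.1490 m/d
L = v × T = 0.1490 × 200 = 29.80 m

29.8 m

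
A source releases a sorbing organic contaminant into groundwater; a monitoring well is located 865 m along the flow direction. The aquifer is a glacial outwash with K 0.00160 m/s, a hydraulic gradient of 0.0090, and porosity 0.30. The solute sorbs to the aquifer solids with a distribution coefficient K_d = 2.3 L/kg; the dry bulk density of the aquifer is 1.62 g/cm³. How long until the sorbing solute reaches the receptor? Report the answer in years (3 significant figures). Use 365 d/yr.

K = 0.00160 m/s × 86400 s/d = 138.2 m/d
q = Ki = 138.2 × 0.0090 = 1.244 m/d
Average linear velocity = 1.244 / 0.30 = 4.147 m/d
Retardation R = 1 + ρ_b·K_d/n = 1 + 1.62×2.3/0.30 = 13.42
Contaminant velocity v_c = v/R = 4.147/13.42 = 0.3090 m/d
t = L/v_c = 865/0.3090 = 2799 d
   = 2799/365 = 7.67 yr

7.67 years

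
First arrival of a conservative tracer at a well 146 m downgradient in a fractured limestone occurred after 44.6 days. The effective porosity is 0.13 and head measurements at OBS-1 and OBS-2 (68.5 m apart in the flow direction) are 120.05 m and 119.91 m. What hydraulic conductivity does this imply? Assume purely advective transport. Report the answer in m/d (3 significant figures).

208 m/d

Hydraulic gradient i = (120.05 − 119.91) / 68.5 = 0.14 / 68.5 = 0.002044
v = L / t = 146 / 44.6 = 3.274 m/d
K = v · n / i = 3.274 × 0.13 / 0.002044 = 208 m/d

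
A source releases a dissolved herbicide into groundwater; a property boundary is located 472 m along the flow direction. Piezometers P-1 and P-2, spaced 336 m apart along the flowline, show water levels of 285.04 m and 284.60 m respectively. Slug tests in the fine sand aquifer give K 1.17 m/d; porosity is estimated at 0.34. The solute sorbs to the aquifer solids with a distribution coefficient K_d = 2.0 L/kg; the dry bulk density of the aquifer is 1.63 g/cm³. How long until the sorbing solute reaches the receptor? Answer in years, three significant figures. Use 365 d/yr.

Hydraulic gradient i = (285.04 − 284.60) / 336 = 0.44 / 336 = 0.001310
Darcy flux q = K·i = 1.17 × 0.001310 = 0.001532 m/d
Average linear velocity = 0.001532 / 0.34 = 0.004506 m/d
Retardation R = 1 + ρ_b·K_d/n = 1 + 1.63×2.0/0.34 = 10.59
Contaminant velocity v_c = v/R = 0.004506/10.59 = 4.256e-4 m/d
t = L/v_c = 472/4.256e-4 = 1.109e6 d
   = 1.109e6/365 = 3040 yr

3040 years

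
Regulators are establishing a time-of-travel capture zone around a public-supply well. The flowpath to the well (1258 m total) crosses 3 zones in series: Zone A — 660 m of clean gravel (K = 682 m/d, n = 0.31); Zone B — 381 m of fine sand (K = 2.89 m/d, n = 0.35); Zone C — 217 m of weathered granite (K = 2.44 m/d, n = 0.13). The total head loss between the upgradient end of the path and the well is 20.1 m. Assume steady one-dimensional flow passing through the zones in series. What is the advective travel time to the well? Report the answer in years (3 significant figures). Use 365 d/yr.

11.1 years

Steady 1-D flow in series ⇒ the Darcy flux q is identical in every zone and the zone head losses add (resistances L/K in series).
Σ(L/K) = 660/682 + 381/2.89 + 217/2.44 = 0.9677 + 131.8 + 88.93 = 221.7 d
q = ΔH / Σ(L/K) = 20.1 / 221.7 = 0.09065 m/d (same in every zone)
Zone A: v = q/n = 0.09065/0.31 = 0.2924 m/d → t_A = 660/0.2924 = 2257 d
Zone B: v = q/n = 0.09065/0.35 = 0.2590 m/d → t_B = 381/0.2590 = 1471 d
Zone C: v = q/n = 0.09065/0.13 = 0.6973 m/d → t_C = 217/0.6973 = 311.2 d
Total t = 2257 + 1471 + 311.2 = 4039 d
   = 4039 / 365 = 11.1 yr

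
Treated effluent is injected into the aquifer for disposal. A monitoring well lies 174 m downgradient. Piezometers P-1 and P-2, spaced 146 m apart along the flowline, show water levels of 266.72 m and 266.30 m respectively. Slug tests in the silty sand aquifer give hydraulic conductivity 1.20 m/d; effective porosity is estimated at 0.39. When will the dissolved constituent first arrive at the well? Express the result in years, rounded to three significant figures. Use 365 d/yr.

Hydraulic gradient i = (266.72 − 266.30) / 146 = 0.42 / 146 = 0.002877
Darcy flux q = K·i = 1.20 × 0.002877 = 0.003452 m/d
Average linear velocity = 0.003452 / 0.39 = 0.008851 m/d
t = L / v = 174 / 0.008851 = 19660 d
   = 19660 / 365 = 53.9 yr

53.9 years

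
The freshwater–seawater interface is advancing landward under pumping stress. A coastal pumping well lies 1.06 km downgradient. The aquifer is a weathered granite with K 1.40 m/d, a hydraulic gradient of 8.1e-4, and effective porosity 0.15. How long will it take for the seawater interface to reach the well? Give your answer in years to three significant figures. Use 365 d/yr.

384 years

Darcy flux q = K·i = 1.40 × 8.1e-4 = 0.001134 m/d
v = Ki/n = 1.40·8.1e-4/0.15 = 0.007560 m/d
L = 1.06 km = 1060 m
t = L / v = 1060 / 0.007560 = 140200 d
   = 140200 / 365 = 384 yr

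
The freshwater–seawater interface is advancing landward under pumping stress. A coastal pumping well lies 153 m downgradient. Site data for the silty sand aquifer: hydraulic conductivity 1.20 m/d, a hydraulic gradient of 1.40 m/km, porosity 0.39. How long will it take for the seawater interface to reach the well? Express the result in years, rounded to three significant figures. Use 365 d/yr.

97.3 years

Specific discharge q = 1.20 × 0.0014 = 0.001680 m/d
Average linear velocity = 0.001680 / 0.39 = 0.004308 m/d
t = L / v = 153 / 0.004308 = 35520 d
   = 35520 / 365 = 97.3 yr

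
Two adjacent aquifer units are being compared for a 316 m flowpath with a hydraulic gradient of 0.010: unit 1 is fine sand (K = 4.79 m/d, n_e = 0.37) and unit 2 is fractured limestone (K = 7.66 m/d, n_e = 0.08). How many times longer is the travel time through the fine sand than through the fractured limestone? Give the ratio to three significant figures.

7.40

Unit 1 (fine sand): v = 4.79×0.010/0.37 = 0.1295 m/d, t = 316/0.1295 = 2441 d
Unit 2 (fractured limestone): v = 7.66×0.010/0.08 = 0.9575 m/d, t = 316/0.9575 = 330.0 d
t(fine sand) / t(fractured limestone) = 2441/330.0 = 7.40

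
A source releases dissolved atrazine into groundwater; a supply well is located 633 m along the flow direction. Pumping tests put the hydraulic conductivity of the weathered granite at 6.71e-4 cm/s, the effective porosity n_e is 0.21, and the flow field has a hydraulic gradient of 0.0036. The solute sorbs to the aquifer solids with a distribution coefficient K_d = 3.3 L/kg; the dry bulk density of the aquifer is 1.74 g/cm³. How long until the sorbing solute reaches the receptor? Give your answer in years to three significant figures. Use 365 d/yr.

K = 6.71e-4 cm/s × 864 = 0.5797 m/d
Darcy flux q = K·i = 0.5797 × 0.0036 = 0.002087 m/d
Seepage velocity v = q / n = 0.002087 / 0.21 = 0.009938 m/d
Retardation R = 1 + ρ_b·K_d/n = 1 + 1.74×3.3/0.21 = 28.34
Contaminant velocity v_c = v/R = 0.009938/28.34 = 3.507e-4 m/d
t = L/v_c = 633/3.507e-4 = 1.805e6 d
   = 1.805e6/365 = 4950 yr

4950 years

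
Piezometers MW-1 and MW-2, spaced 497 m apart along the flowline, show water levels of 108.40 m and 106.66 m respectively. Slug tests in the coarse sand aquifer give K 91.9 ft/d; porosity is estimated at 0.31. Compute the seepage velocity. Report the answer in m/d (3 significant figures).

Hydraulic gradient i = (108.40 − 106.66) / 497 = 1.74 / 497 = 0.003501
K = 91.9 ft/d × 0.3048 = 28.01 m/d
Darcy flux q = K·i = 28.01 × 0.003501 = 0.09807 m/d
v = Ki/n = 28.01·0.003501/0.31 = 0.3163 m/d

0.316 m/d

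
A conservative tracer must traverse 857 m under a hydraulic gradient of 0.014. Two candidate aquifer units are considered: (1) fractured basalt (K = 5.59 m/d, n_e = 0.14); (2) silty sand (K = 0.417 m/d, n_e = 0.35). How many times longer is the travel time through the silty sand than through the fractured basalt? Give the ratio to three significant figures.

Unit 1 (fractured basalt): v = 5.59×0.014/0.14 = 0.5590 m/d, t = 857/0.5590 = 1533 d
Unit 2 (silty sand): v = 0.417×0.014/0.35 = 0.01668 m/d, t = 857/0.01668 = 51380 d
t(silty sand) / t(fractured basalt) = 51380/1533 = 33.5

33.5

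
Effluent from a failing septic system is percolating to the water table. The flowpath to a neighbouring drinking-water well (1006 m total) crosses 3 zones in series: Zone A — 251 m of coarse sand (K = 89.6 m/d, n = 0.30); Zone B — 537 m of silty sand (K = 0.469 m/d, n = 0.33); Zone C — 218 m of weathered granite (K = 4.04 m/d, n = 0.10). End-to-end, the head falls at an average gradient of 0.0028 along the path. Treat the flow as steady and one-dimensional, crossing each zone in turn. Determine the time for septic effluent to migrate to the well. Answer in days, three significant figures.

117000 days

Steady 1-D flow in series ⇒ the Darcy flux q is identical in every zone and the zone head losses add (resistances L/K in series).
Σ(L/K) = 251/89.6 + 537/0.469 + 218/4.04 = 2.801 + 1145 + 53.96 = 1202 d
K_eq = L_total / Σ(L/K) = 1006 / 1202 = 0.8371 m/d
q = K_eq · i = 0.8371 × 0.0028 = 0.002344 m/d (same in every zone)
Zone A: v = q/n = 0.002344/0.30 = 0.007813 m/d → t_A = 251/0.007813 = 32130 d
Zone B: v = q/n = 0.002344/0.33 = 0.007103 m/d → t_B = 537/0.007103 = 75600 d
Zone C: v = q/n = 0.002344/0.10 = 0.02344 m/d → t_C = 218/0.02344 = 9301 d
Total t = 32130 + 75600 + 9301 = 117000 d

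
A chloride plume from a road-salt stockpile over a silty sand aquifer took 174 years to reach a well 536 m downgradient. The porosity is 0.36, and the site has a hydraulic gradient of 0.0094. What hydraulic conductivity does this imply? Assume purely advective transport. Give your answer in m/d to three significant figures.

0.323 m/d

t = 174 years = 63510 d
v = L / t = 536 / 63510 = 0.008440 m/d
K = v · n / i = 0.008440 × 0.36 / 0.0094 = 0.323 m/d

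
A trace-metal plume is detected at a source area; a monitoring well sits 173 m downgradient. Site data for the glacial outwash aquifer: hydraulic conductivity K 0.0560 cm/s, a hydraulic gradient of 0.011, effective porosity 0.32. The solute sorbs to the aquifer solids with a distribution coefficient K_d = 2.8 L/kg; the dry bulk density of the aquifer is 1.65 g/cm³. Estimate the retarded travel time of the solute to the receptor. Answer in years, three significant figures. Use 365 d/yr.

K = 0.0560 cm/s × 864 = 48.38 m/d
Darcy flux q = K·i = 48.38 × 0.011 = 0.5322 m/d
v = Ki/n = 48.38·0.011/0.32 = 1.663 m/d
Retardation R = 1 + ρ_b·K_d/n = 1 + 1.65×2.8/0.32 = 15.44
Contaminant velocity v_c = v/R = 1.663/15.44 = 0.1077 m/d
t = L/v_c = 173/0.1077 = 1606 d
   = 1606/365 = 4.40 yr

4.40 years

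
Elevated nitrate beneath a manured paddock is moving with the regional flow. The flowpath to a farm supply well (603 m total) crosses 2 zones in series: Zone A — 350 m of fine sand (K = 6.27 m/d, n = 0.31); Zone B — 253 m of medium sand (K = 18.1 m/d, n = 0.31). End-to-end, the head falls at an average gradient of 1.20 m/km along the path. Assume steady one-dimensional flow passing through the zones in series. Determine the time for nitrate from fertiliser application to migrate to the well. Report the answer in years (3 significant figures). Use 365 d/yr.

Steady 1-D flow in series ⇒ the Darcy flux q is identical in every zone and the zone head losses add (resistances L/K in series).
Σ(L/K) = 350/6.27 + 253/18.1 = 55.82 + 13.98 = 69.80 d
K_eq = L_total / Σ(L/K) = 603 / 69.80 = 8.639 m/d
q = K_eq · i = 8.639 × 0.0012 = 0.01037 m/d (same in every zone)
Zone A: v = q/n = 0.01037/0.31 = 0.03344 m/d → t_A = 350/0.03344 = 10470 d
Zone B: v = q/n = 0.01037/0.31 = 0.03344 m/d → t_B = 253/0.03344 = 7565 d
Total t = 10470 + 7565 = 18030 d
   = 18030 / 365 = 49.4 yr

49.4 years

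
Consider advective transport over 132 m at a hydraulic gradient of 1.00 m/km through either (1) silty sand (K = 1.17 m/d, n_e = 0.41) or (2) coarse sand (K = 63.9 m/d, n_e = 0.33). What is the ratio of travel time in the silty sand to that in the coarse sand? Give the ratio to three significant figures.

Unit 1 (silty sand): v = 1.17×0.0010/0.41 = 0.002854 m/d, t = 132/0.002854 = 46260 d
Unit 2 (coarse sand): v = 63.9×0.0010/0.33 = 0.1936 m/d, t = 132/0.1936 = 681.7 d
t(silty sand) / t(coarse sand) = 46260/681.7 = 67.9

67.9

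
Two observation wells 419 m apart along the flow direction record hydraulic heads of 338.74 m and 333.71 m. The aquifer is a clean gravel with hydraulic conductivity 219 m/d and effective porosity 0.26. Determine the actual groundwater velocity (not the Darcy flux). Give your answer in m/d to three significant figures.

Hydraulic gradient i = (338.74 − 333.71) / 419 = 5.03 / 419 = 0.01200
q = Ki = 219 × 0.01200 = 2.629 m/d
Average linear velocity = 2.629 / 0.26 = 10.11 m/d

10.1 m/d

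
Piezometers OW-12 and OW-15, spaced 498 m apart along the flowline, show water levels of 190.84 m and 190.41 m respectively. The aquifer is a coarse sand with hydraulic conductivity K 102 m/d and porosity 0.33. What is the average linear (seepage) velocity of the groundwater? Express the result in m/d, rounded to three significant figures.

Hydraulic gradient i = (190.84 − 190.41) / 498 = 0.43 / 498 = 8.635e-4
q = Ki = 102 × 8.635e-4 = 0.08807 m/d
v = Ki/n = 102·8.635e-4/0.33 = 0.2669 m/d

0.267 m/d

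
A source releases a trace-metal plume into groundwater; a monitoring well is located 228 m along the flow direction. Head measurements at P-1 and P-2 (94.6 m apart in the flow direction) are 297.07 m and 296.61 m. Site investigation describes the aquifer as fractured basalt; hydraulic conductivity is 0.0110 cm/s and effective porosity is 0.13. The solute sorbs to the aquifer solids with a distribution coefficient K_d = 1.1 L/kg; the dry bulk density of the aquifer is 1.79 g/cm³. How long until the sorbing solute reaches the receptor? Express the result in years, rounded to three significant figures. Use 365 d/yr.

28.4 years

Hydraulic gradient i = (297.07 − 296.61) / 94.6 = 0.46 / 94.6 = 0.004863
K = 0.0110 cm/s × 864 = 9.504 m/d
Darcy flux q = K·i = 9.504 × 0.004863 = 0.04621 m/d
Average linear velocity = 0.04621 / 0.13 = 0.3555 m/d
Retardation R = 1 + ρ_b·K_d/n = 1 + 1.79×1.1/0.13 = 16.15
Contaminant velocity v_c = v/R = 0.3555/16.15 = 0.02202 m/d
t = L/v_c = 228/0.02202 = 10360 d
   = 10360/365 = 28.4 yr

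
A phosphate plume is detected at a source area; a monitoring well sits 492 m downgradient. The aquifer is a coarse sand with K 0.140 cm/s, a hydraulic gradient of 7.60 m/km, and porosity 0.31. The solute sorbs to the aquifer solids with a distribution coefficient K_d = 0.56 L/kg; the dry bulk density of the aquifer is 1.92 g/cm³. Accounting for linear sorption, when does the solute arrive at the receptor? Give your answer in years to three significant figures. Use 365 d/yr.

K = 0.140 cm/s × 864 = 121.0 m/d
Darcy flux q = K·i = 121.0 × 0.0076 = 0.9193 m/d
v = Ki/n = 121.0·0.0076/0.31 = 2.965 m/d
Retardation R = 1 + ρ_b·K_d/n = 1 + 1.92×0.56/0.31 = 4.468
Contaminant velocity v_c = v/R = 2.965/4.468 = 0.6637 m/d
t = L/v_c = 492/0.6637 = 741.3 d
   = 741.3/365 = 2.03 yr

2.03 years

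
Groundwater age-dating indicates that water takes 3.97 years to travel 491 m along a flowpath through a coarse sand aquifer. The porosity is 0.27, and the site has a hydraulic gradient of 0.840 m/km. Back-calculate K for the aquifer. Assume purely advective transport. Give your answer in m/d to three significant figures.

109 m/d

t = 3.97 years = 1449 d
v = L / t = 491 / 1449 = 0.3388 m/d
K = v · n / i = 0.3388 × 0.27 / 8.4e-4 = 109 m/d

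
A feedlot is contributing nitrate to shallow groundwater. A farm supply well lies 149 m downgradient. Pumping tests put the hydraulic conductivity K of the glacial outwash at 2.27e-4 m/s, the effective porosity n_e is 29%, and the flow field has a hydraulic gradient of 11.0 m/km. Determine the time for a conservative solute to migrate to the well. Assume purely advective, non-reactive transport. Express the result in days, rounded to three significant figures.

K = 2.27e-4 m/s × 86400 s/d = 19.61 m/d
q = Ki = 19.61 × 0.011 = 0.2157 m/d
Average linear velocity = 0.2157 / 0.29 = 0.7439 m/d
t = L / v = 149 / 0.7439 = 200.3 d

200 days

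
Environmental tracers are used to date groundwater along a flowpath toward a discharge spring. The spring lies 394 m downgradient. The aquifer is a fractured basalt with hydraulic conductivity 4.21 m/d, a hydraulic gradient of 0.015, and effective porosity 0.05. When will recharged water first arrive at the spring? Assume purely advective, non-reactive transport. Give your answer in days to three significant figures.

312 days

Specific discharge q = 4.21 × 0.015 = 0.06315 m/d
v_s = q/n_e = 0.06315/0.05 = 1.263 m/d
t = L / v = 394 / 1.263 = 312.0 d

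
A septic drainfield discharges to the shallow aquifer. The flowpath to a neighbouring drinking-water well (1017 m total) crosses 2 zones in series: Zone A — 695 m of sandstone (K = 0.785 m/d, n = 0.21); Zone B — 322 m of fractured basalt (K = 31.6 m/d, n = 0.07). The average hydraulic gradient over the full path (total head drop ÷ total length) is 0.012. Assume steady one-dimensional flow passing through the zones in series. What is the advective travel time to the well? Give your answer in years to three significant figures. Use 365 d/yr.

For zones in series the flux q is common to all zones; the equivalent conductivity is the harmonic (thickness-weighted) mean, K_eq = L_total / Σ(L_j/K_j).
Σ(L/K) = 695/0.785 + 322/31.6 = 885.4 + 10.19 = 895.5 d
K_eq = L_total / Σ(L/K) = 1017 / 895.5 = 1.136 m/d
q = K_eq · i = 1.136 × 0.012 = 0.01363 m/d (same in every zone)
Zone A: v = q/n = 0.01363/0.21 = 0.06489 m/d → t_A = 695/0.06489 = 10710 d
Zone B: v = q/n = 0.01363/0.07 = 0.1947 m/d → t_B = 322/0.1947 = 1654 d
Total t = 10710 + 1654 = 12360 d
   = 12360 / 365 = 33.9 yr

33.9 years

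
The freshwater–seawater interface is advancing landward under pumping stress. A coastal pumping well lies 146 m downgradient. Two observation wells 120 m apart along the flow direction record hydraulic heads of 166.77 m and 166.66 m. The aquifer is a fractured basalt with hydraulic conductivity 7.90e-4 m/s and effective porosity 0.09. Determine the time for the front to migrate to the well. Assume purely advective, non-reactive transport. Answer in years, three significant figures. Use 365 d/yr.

Hydraulic gradient i = (166.77 − 166.66) / 120 = 0.11 / 120 = 9.167e-4
K = 7.90e-4 m/s × 86400 s/d = 68.26 m/d
Darcy flux q = K·i = 68.26 × 9.167e-4 = 0.06257 m/d
v_s = q/n_e = 0.06257/0.09 = 0.6952 m/d
t = L / v = 146 / 0.6952 = 210.0 d
   = 210.0 / 365 = 0.575 yr

0.575 years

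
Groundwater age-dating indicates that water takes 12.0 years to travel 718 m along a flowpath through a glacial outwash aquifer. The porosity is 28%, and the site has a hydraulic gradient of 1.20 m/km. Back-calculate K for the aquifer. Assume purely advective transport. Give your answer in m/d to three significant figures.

38.2 m/d

t = 12.0 years = 4380 d
v = L / t = 718 / 4380 = 0.1639 m/d
K = v · n / i = 0.1639 × 0.28 / 0.0012 = 38.2 m/d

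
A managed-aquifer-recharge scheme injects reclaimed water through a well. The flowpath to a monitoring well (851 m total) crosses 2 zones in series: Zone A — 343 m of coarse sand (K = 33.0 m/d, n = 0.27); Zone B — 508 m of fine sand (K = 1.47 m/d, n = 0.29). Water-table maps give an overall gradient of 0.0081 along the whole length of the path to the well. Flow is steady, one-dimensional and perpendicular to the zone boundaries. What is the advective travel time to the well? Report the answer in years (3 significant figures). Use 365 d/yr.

Continuity: the same q passes through each zone, so ΔH = q·Σ(L_j/K_j) — the zones act as resistances in series.
Σ(L/K) = 343/33.0 + 508/1.47 = 10.39 + 345.6 = 356.0 d
K_eq = L_total / Σ(L/K) = 851 / 356.0 = 2.391 m/d
q = K_eq · i = 2.391 × 0.0081 = 0.01936 m/d (same in every zone)
Zone A: v = q/n = 0.01936/0.27 = 0.07172 m/d → t_A = 343/0.07172 = 4783 d
Zone B: v = q/n = 0.01936/0.29 = 0.06677 m/d → t_B = 508/0.06677 = 7608 d
Total t = 4783 + 7608 = 12390 d
   = 12390 / 365 = 33.9 yr

33.9 years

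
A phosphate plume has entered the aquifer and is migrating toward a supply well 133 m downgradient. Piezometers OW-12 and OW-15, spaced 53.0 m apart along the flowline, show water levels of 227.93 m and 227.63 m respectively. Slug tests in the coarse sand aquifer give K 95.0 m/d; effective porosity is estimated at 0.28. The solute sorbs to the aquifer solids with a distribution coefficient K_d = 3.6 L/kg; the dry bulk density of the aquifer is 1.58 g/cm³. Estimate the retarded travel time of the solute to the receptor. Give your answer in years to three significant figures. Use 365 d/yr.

4.04 years

Hydraulic gradient i = (227.93 − 227.63) / 53.0 = 0.30 / 53.0 = 0.005660
Darcy flux q = K·i = 95.0 × 0.005660 = 0.5377 m/d
Seepage velocity v = q / n = 0.5377 / 0.28 = 1.920 m/d
Retardation R = 1 + ρ_b·K_d/n = 1 + 1.58×3.6/0.28 = 21.31
Contaminant velocity v_c = v/R = 1.920/21.31 = 0.09010 m/d
t = L/v_c = 133/0.09010 = 1476 d
   = 1476/365 = 4.04 yr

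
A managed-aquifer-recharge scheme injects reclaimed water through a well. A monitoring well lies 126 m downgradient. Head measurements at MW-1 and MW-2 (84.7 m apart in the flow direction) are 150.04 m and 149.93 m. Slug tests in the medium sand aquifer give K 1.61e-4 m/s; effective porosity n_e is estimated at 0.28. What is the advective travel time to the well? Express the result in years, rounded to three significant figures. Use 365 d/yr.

Hydraulic gradient i = (150.04 − 149.93) / 84.7 = 0.11 / 84.7 = 0.001299
K = 1.61e-4 m/s × 86400 s/d = 13.91 m/d
Specific discharge q = 13.91 × 0.001299 = 0.01807 m/d
v_s = q/n_e = 0.01807/0.28 = 0.06452 m/d
t = L / v = 126 / 0.06452 = 1953 d
   = 1953 / 365 = 5.35 yr

5.35 years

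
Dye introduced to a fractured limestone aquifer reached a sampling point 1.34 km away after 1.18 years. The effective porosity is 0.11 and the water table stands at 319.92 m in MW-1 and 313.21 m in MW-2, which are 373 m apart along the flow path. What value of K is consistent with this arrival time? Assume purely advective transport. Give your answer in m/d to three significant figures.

19.0 m/d

Hydraulic gradient i = (319.92 − 313.21) / 373 = 6.71 / 373 = 0.01799
t = 1.18 years = 430.7 d
L = 1.34 km = 1340 m
v = L / t = 1340 / 430.7 = 3.111 m/d
K = v · n / i = 3.111 × 0.11 / 0.01799 = 19.0 m/d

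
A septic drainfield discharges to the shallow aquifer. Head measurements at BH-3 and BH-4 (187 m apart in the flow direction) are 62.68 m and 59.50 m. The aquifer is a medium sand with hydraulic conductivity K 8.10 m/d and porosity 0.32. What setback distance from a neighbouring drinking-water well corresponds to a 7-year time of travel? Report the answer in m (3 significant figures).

1100 m

Hydraulic gradient i = (62.68 − 59.50) / 187 = 3.18 / 187 = 0.01701
Darcy flux q = K·i = 8.10 × 0.01701 = 0.1377 m/d
Seepage velocity v = q / n = 0.1377 / 0.32 = 0.4304 m/d
T = 7 yr × 365 = 2555 d
L = v × T = 0.4304 × 2555 = 1100 m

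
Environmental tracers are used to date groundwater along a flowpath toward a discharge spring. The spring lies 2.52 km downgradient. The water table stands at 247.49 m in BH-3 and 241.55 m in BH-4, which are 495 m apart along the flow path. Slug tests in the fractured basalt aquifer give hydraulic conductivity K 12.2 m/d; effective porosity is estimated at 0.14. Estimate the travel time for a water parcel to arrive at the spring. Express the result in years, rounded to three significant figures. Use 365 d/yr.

6.60 years

Hydraulic gradient i = (247.49 − 241.55) / 495 = 5.94 / 495 = 0.01200
q = Ki = 12.2 × 0.01200 = 0.1464 m/d
v = Ki/n = 12.2·0.01200/0.14 = 1.046 m/d
L = 2.52 km = 2520 m
t = L / v = 2520 / 1.046 = 2410 d
   = 2410 / 365 = 6.60 yr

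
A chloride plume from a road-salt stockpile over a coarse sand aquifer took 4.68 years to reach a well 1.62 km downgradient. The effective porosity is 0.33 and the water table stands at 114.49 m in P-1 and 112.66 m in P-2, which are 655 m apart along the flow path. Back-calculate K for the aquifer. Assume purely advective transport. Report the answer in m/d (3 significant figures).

Hydraulic gradient i = (114.49 − 112.66) / 655 = 1.83 / 655 = 0.002794
t = 4.68 years = 1708 d
L = 1.62 km = 1620 m
v = L / t = 1620 / 1708 = 0.9484 m/d
K = v · n / i = 0.9484 × 0.33 / 0.002794 = 112 m/d

112 m/d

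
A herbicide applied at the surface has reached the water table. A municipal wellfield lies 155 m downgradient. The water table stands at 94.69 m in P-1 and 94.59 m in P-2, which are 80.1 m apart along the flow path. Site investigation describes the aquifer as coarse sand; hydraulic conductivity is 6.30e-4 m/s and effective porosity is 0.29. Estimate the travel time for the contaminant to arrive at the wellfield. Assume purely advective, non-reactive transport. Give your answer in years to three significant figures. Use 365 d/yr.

Hydraulic gradient i = (94.69 − 94.59) / 80.1 = 0.10 / 80.1 = 0.001248
K = 6.30e-4 m/s × 86400 s/d = 54.43 m/d
Specific discharge q = 54.43 × 0.001248 = 0.06796 m/d
v_s = q/n_e = 0.06796/0.29 = 0.2343 m/d
t = L / v = 155 / 0.2343 = 661.5 d
   = 661.5 / 365 = 1.81 yr

1.81 years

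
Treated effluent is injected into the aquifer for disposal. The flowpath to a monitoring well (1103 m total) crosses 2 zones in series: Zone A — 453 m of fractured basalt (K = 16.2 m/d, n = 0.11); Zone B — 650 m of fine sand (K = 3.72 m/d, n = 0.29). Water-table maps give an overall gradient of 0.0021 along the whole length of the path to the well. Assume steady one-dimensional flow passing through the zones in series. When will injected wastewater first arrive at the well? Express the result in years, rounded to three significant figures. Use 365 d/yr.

Steady 1-D flow in series ⇒ the Darcy flux q is identical in every zone and the zone head losses add (resistances L/K in series).
Σ(L/K) = 453/16.2 + 650/3.72 = 27.96 + 174.7 = 202.7 d
K_eq = L_total / Σ(L/K) = 1103 / 202.7 = 5.442 m/d
q = K_eq · i = 5.442 × 0.0021 = 0.01143 m/d (same in every zone)
Zone A: v = q/n = 0.01143/0.11 = 0.1039 m/d → t_A = 453/0.1039 = 4361 d
Zone B: v = q/n = 0.01143/0.29 = 0.03941 m/d → t_B = 650/0.03941 = 16500 d
Total t = 4361 + 16500 = 20860 d
   = 20860 / 365 = 57.1 yr

57.1 years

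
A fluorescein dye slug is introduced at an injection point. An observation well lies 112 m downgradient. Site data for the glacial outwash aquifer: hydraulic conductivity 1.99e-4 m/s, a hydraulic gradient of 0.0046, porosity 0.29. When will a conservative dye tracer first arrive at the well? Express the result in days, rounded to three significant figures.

411 days

K = 1.99e-4 m/s × 86400 s/d = 17.19 m/d
Darcy flux q = K·i = 17.19 × 0.0046 = 0.07909 m/d
Seepage velocity v = q / n = 0.07909 / 0.29 = 0.2727 m/d
t = L / v = 112 / 0.2727 = 410.7 d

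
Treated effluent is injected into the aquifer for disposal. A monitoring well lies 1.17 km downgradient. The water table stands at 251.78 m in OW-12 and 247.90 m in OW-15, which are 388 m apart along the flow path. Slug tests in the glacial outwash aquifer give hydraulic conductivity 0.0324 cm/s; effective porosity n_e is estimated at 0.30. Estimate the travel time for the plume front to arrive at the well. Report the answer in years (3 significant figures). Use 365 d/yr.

Hydraulic gradient i = (251.78 − 247.90) / 388 = 3.88 / 388 = 0.01000
K = 0.0324 cm/s × 864 = 27.99 m/d
q = Ki = 27.99 × 0.01000 = 0.2799 m/d
Average linear velocity = 0.2799 / 0.30 = 0.9331 m/d
L = 1.17 km = 1170 m
t = L / v = 1170 / 0.9331 = 1254 d
   = 1254 / 365 = 3.44 yr

3.44 years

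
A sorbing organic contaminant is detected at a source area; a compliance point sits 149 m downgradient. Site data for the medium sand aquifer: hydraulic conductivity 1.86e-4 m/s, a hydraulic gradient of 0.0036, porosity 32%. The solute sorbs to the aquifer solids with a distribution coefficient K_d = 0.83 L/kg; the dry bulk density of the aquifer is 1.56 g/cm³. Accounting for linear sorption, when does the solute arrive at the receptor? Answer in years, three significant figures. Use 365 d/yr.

11.4 years

K = 1.86e-4 m/s × 86400 s/d = 16.07 m/d
Specific discharge q = 16.07 × 0.0036 = 0.05785 m/d
v_s = q/n_e = 0.05785/0.32 = 0.1808 m/d
Retardation R = 1 + ρ_b·K_d/n = 1 + 1.56×0.83/0.32 = 5.046
Contaminant velocity v_c = v/R = 0.1808/5.046 = 0.03583 m/d
t = L/v_c = 149/0.03583 = 4159 d
   = 4159/365 = 11.4 yr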